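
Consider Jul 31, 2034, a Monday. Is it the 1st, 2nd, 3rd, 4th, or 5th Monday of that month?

5th

Day 31 falls in week ⌈31/7⌉ of the month.
Days 1–7 hold the 1st Monday, 8–14 the 2nd, 15–21 the 3rd, 22–28 the 4th, 29–31 the 5th.
31 is in the range for the 5th.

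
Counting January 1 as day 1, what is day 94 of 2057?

April 4, 2057

January has 31 days (94 − 31 = 63 remain).
February has 28 days (63 − 28 = 35 remain).
March has 31 days (35 − 31 = 4 remain).
4 into April → April 4.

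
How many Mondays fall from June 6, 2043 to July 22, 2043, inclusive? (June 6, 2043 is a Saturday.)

June 6, 2043 is a Saturday; the first Monday on or after it is June 8, 2043 (2 days later).
From June 8, 2043 to July 22, 2043: 22 + 22 = 44 days (rest of June, July).
44 ÷ 7 = 6 full weeks with remainder 2, so 6 more Mondays after the first → 7.

7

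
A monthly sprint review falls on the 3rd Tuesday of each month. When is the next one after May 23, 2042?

May 2042 starts on a Thursday; its first Tuesday is the 6th, so the 3rd Tuesday is the 20th — May 20, 2042.
That is not after May 23, 2042, so look at Jun 2042.
Jun 2042 starts on a Sunday; its first Tuesday is the 3rd, so the 3rd Tuesday is the 17th — Jun 17, 2042.

Jun 17, 2042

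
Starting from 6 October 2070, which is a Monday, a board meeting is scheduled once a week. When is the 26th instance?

The 26th occurrence is 25 intervals after the first: 25 × 7 = 175 days after 6 October 2070.
October has 31 days — 25 days to the end of October leaves 150.
November has 30 days (120 left).
December has 31 days (89 left).
January has 31 days (58 left).
February has 28 days (30 left).
30 days into March → 30 March 2071.

30 March 2071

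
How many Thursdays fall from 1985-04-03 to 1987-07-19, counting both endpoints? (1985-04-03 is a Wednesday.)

120

1985-04-03 is a Wednesday; the first Thursday on or after it is 1985-04-04 (1 day later).
From 1985-04-04 to 1987-07-19: 271 + 365 + 200 = 836 days (rest of 1985, 1986, to 1987-07-19 in 1987).
836 ÷ 7 = 119 full weeks with remainder 3, so 119 more Thursdays after the first → 120.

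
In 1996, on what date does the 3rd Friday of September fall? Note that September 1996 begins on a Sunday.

September 1996 begins on a Sunday, so the first Friday is September 6 (5 days later).
The 3rd Friday is 2 weeks later: 6 + 14 = 20.

20 September 1996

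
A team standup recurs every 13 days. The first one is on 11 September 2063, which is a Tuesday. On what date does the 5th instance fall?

2 November 2063

The 5th occurrence is 4 intervals after the first: 4 × 13 = 52 days after 11 September 2063.
September has 30 days — 19 days to the end of September leaves 33.
October has 31 days (2 left).
2 days into November → 2 November 2063.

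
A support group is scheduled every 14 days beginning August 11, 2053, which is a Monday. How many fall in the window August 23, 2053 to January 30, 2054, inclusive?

Occurrences land 14·i days after August 11, 2053 for i = 0, 1, 2, …
August 23, 2053 is 12 days after the start; 12 ÷ 14 = 0 remainder 12; since the remainder is 12, round up to i = 1. First occurrence in the window: #2 on August 25, 2053 (1×14 = 14 days in).
January 30, 2054 is 172 days after the start; 172 ÷ 14 = 12 remainder 4. Last occurrence in the window: #13 on January 26, 2054.
Occurrences #2 through #13: 12 in total.

12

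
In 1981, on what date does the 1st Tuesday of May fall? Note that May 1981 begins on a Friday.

May 1981 begins on a Friday, so the first Tuesday is May 5 (4 days later).

5 May 1981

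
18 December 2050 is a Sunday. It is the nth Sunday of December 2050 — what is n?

3rd

Day 18 falls in week ⌈18/7⌉ of the month.
Days 1–7 hold the 1st Sunday, 8–14 the 2nd, 15–21 the 3rd, 22–28 the 4th, 29–31 the 5th.
18 is in the range for the 3rd.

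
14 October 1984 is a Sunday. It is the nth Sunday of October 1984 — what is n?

2nd

Day 14 falls in week ⌈14/7⌉ of the month.
Days 1–7 hold the 1st Sunday, 8–14 the 2nd, 15–21 the 3rd, 22–28 the 4th, 29–31 the 5th.
14 is in the range for the 2nd.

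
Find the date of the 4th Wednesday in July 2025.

The first Wednesday of July 2025 is July 2.
The 4th Wednesday is 3 weeks later: 2 + 21 = 23.

July 23, 2025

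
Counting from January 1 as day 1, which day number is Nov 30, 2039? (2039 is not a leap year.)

334

Days in months before Nov: 31 + 28 + 31 + 30 + 31 + 30 + 31 + 31 + 30 + 31 = 304.
Plus 30 days into Nov → day 334.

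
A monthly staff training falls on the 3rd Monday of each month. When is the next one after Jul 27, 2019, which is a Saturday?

Aug 19, 2019

Jul 2019 starts on a Monday; its first Monday is the 1st, so the 3rd Monday is the 15th — Jul 15, 2019.
That is not after Jul 27, 2019, so look at Aug 2019.
Aug 2019 starts on a Thursday; its first Monday is the 5th, so the 3rd Monday is the 19th — Aug 19, 2019.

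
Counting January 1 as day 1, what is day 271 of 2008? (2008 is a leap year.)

Sep 27, 2008

Jan has 31 days (271 − 31 = 240 remain).
Feb has 29 days (240 − 29 = 211 remain).
Mar has 31 days (211 − 31 = 180 remain).
Apr has 30 days (180 − 30 = 150 remain).
May has 31 days (150 − 31 = 119 remain).
Jun has 30 days (119 − 30 = 89 remain).
Jul has 31 days (89 − 31 = 58 remain).
Aug has 31 days (58 − 31 = 27 remain).
27 into Sep → Sep 27.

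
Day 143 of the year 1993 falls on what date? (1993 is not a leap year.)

Jan has 31 days (143 − 31 = 112 remain).
Feb has 28 days (112 − 28 = 84 remain).
Mar has 31 days (84 − 31 = 53 remain).
Apr has 30 days (53 − 30 = 23 remain).
23 into May → May 23.

May 23, 1993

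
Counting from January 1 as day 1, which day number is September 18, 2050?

261

Days in months before September: 31 + 28 + 31 + 30 + 31 + 30 + 31 + 31 = 243.
Plus 18 days into September → day 261.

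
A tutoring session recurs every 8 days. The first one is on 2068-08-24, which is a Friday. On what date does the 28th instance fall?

The 28th occurrence is 27 intervals after the first: 27 × 8 = 216 days after 2068-08-24.
August has 31 days — 7 days to the end of August leaves 209.
September has 30 days (179 left).
October has 31 days (148 left).
November has 30 days (118 left).
December has 31 days (87 left).
January has 31 days (56 left).
February has 28 days (28 left).
28 days into March → 2069-03-28.

2069-03-28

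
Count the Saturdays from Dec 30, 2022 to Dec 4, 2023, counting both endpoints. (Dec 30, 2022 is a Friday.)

Dec 30, 2022 is a Friday; the first Saturday on or after it is Dec 31, 2022 (1 day later).
From Dec 31, 2022 to Dec 4, 2023: 0 + 338 = 338 days (rest of 2022, to Dec 4, 2023 in 2023).
338 ÷ 7 = 48 full weeks with remainder 2, so 48 more Saturdays after the first → 49.

49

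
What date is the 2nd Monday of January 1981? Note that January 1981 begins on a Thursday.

January 1981 begins on a Thursday, so the first Monday is January 5 (4 days later).
The 2nd Monday is 1 weeks later: 5 + 7 = 12.

12 January 1981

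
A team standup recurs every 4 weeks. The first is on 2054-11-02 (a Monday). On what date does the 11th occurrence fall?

2055-08-09

The 11th occurrence is 10 intervals after the first: 10 × 28 = 280 days after 2054-11-02.
November has 30 days — 28 days to the end of November leaves 252.
December has 31 days (221 left).
January has 31 days (190 left).
February has 28 days (162 left).
March has 31 days (131 left).
April has 30 days (101 left).
May has 31 days (70 left).
June has 30 days (40 left).
July has 31 days (9 left).
9 days into August → 2055-08-09.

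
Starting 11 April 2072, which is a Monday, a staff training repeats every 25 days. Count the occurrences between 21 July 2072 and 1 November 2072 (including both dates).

Occurrences land 25·i days after 11 April 2072 for i = 0, 1, 2, …
21 July 2072 is 101 days after the start; 101 ÷ 25 = 4 remainder 1; since the remainder is 1, round up to i = 5. First occurrence in the window: #6 on 14 August 2072 (5×25 = 125 days in).
1 November 2072 is 204 days after the start; 204 ÷ 25 = 8 remainder 4. Last occurrence in the window: #9 on 28 October 2072.
Occurrences #6 through #9: 4 in total.

4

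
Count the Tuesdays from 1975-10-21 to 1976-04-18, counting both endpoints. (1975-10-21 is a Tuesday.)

26

1975-10-21 is a Tuesday; the first Tuesday on or after it is 1975-10-21.
From 1975-10-21 to 1976-04-18: 10 + 30 + 31 + 31 + 29 + 31 + 18 = 180 days (rest of October, November, December, January, February, March, April).
180 ÷ 7 = 25 full weeks with remainder 5, so 25 more Tuesdays after the first → 26.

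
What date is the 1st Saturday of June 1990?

The first Saturday of June 1990 is June 2.

June 2, 1990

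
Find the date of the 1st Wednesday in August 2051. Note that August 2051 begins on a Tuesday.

2 August 2051

August 2051 begins on a Tuesday, so the first Wednesday is August 2 (1 day later).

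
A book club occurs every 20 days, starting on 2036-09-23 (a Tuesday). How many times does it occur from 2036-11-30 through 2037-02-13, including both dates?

Occurrences land 20·i days after 2036-09-23 for i = 0, 1, 2, …
2036-11-30 is 68 days after the start; 68 ÷ 20 = 3 remainder 8; since the remainder is 8, round up to i = 4. First occurrence in the window: #5 on 2036-12-12 (4×20 = 80 days in).
2037-02-13 is 143 days after the start; 143 ÷ 20 = 7 remainder 3. Last occurrence in the window: #8 on 2037-02-10.
Occurrences #5 through #8: 4 in total.

4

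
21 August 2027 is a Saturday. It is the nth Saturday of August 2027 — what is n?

3rd

Day 21 falls in week ⌈21/7⌉ of the month.
Days 1–7 hold the 1st Saturday, 8–14 the 2nd, 15–21 the 3rd, 22–28 the 4th, 29–31 the 5th.
21 is in the range for the 3rd.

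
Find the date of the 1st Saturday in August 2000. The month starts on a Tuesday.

August 5, 2000

August 2000 begins on a Tuesday, so the first Saturday is August 5 (4 days later).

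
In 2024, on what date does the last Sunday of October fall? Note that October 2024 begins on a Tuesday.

October 2024 begins on a Tuesday, so the first Sunday is October 6 (5 days later).
October 2024 has 31 days. Adding weeks: 6, 13, 20, 27 — the last one ≤ 31 is the 27th.

October 27, 2024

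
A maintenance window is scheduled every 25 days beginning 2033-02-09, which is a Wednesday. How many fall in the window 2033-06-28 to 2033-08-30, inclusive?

Occurrences land 25·i days after 2033-02-09 for i = 0, 1, 2, …
2033-06-28 is 139 days after the start; 139 ÷ 25 = 5 remainder 14; since the remainder is 14, round up to i = 6. First occurrence in the window: #7 on 2033-07-09 (6×25 = 150 days in).
2033-08-30 is 202 days after the start; 202 ÷ 25 = 8 remainder 2. Last occurrence in the window: #9 on 2033-08-28.
Occurrences #7 through #9: 3 in total.

3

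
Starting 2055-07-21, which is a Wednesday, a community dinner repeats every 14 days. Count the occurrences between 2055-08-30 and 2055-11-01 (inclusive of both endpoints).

5

Occurrences land 14·i days after 2055-07-21 for i = 0, 1, 2, …
2055-08-30 is 40 days after the start; 40 ÷ 14 = 2 remainder 12; since the remainder is 12, round up to i = 3. First occurrence in the window: #4 on 2055-09-01 (3×14 = 42 days in).
2055-11-01 is 103 days after the start; 103 ÷ 14 = 7 remainder 5. Last occurrence in the window: #8 on 2055-10-27.
Occurrences #4 through #8: 5 in total.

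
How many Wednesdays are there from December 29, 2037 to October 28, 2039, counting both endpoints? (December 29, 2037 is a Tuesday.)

96

December 29, 2037 is a Tuesday; the first Wednesday on or after it is December 30, 2037 (1 day later).
From December 30, 2037 to October 28, 2039: 1 + 365 + 301 = 667 days (rest of 2037, 2038, to October 28, 2039 in 2039).
667 ÷ 7 = 95 full weeks with remainder 2, so 95 more Wednesdays after the first → 96.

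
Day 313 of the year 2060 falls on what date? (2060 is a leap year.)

Jan has 31 days (313 − 31 = 282 remain).
Feb has 29 days (282 − 29 = 253 remain).
Mar has 31 days (253 − 31 = 222 remain).
Apr has 30 days (222 − 30 = 192 remain).
May has 31 days (192 − 31 = 161 remain).
Jun has 30 days (161 − 30 = 131 remain).
Jul has 31 days (131 − 31 = 100 remain).
Aug has 31 days (100 − 31 = 69 remain).
Sep has 30 days (69 − 30 = 39 remain).
Oct has 31 days (39 − 31 = 8 remain).
8 into Nov → Nov 8.

Nov 8, 2060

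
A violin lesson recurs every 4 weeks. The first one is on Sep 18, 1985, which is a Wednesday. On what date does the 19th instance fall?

Feb 4, 1987

The 19th occurrence is 18 intervals after the first: 18 × 28 = 504 days after Sep 18, 1985.
Sep has 30 days — 12 days to the end of Sep leaves 492.
From end of Sep to end of 1985 is 92 days (400 left).
1986 has 365 days (35 left).
Jan has 31 days (4 left).
4 days into Feb → Feb 4, 1987.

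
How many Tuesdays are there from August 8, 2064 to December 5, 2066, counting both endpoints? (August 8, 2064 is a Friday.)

121

August 8, 2064 is a Friday; the first Tuesday on or after it is August 12, 2064 (4 days later).
From August 12, 2064 to December 5, 2066: 141 + 365 + 339 = 845 days (rest of 2064, 2065, to December 5, 2066 in 2066).
845 ÷ 7 = 120 full weeks with remainder 5, so 120 more Tuesdays after the first → 121.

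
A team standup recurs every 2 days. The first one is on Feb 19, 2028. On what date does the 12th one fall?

Mar 12, 2028

The 12th occurrence is 11 intervals after the first: 11 × 2 = 22 days after Feb 19, 2028.
Feb has 29 days — 10 days to the end of Feb leaves 12.
12 days into Mar → Mar 12, 2028.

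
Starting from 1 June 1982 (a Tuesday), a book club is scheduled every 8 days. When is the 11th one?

The 11th occurrence is 10 intervals after the first: 10 × 8 = 80 days after 1 June 1982.
June has 30 days — 29 days to the end of June leaves 51.
July has 31 days (20 left).
20 days into August → 20 August 1982.

20 August 1982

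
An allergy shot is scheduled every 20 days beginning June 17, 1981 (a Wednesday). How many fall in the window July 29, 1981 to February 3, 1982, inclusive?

9

Occurrences land 20·i days after June 17, 1981 for i = 0, 1, 2, …
July 29, 1981 is 42 days after the start; 42 ÷ 20 = 2 remainder 2; since the remainder is 2, round up to i = 3. First occurrence in the window: #4 on August 16, 1981 (3×20 = 60 days in).
February 3, 1982 is 231 days after the start; 231 ÷ 20 = 11 remainder 11. Last occurrence in the window: #12 on January 23, 1982.
Occurrences #4 through #12: 9 in total.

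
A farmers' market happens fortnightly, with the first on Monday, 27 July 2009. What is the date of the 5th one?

21 September 2009

The 5th occurrence is 4 intervals after the first: 4 × 14 = 56 days after 27 July 2009.
July has 31 days — 4 days to the end of July leaves 52.
August has 31 days (21 left).
21 days into September → 21 September 2009.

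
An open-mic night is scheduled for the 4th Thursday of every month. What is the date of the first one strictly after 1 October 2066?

October 2066 starts on a Friday; its first Thursday is the 7th, so the 4th Thursday is the 28th — 28 October 2066.
28 October 2066 is after 1 October 2066, so that is the next one.

28 October 2066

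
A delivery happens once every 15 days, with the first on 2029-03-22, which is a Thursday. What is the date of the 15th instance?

The 15th occurrence is 14 intervals after the first: 14 × 15 = 210 days after 2029-03-22.
March has 31 days — 9 days to the end of March leaves 201.
April has 30 days (171 left).
May has 31 days (140 left).
June has 30 days (110 left).
July has 31 days (79 left).
August has 31 days (48 left).
September has 30 days (18 left).
18 days into October → 2029-10-18.

2029-10-18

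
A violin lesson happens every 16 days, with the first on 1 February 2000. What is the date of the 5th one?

The 5th occurrence is 4 intervals after the first: 4 × 16 = 64 days after 1 February 2000.
February has 29 days — 28 days to the end of February leaves 36.
March has 31 days (5 left).
5 days into April → 5 April 2000.

5 April 2000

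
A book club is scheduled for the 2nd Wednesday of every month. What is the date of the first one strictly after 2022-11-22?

November 2022 starts on a Tuesday; its first Wednesday is the 2nd, so the 2nd Wednesday is the 9th — 2022-11-09.
That is not after 2022-11-22, so look at December 2022.
December 2022 starts on a Thursday; its first Wednesday is the 7th, so the 2nd Wednesday is the 14th — 2022-12-14.

2022-12-14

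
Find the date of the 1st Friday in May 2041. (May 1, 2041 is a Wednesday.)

2041-05-03

May 2041 begins on a Wednesday, so the first Friday is May 3 (2 days later).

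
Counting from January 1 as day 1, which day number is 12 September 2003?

Days in months before September: 31 + 28 + 31 + 30 + 31 + 30 + 31 + 31 = 243.
Plus 12 days into September → day 255.

255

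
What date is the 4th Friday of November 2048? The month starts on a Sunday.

27 November 2048

November 2048 begins on a Sunday, so the first Friday is November 6 (5 days later).
The 4th Friday is 3 weeks later: 6 + 21 = 27.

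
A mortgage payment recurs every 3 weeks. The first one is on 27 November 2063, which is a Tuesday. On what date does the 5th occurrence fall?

The 5th occurrence is 4 intervals after the first: 4 × 21 = 84 days after 27 November 2063.
November has 30 days — 3 days to the end of November leaves 81.
December has 31 days (50 left).
January has 31 days (19 left).
19 days into February → 19 February 2064.

19 February 2064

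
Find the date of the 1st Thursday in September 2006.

7 September 2006

September 2006 begins on a Friday, so the first Thursday is September 7 (6 days later).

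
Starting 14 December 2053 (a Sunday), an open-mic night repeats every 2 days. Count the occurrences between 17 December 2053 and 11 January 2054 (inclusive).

Occurrences land 2·i days after 14 December 2053 for i = 0, 1, 2, …
17 December 2053 is 3 days after the start; 3 ÷ 2 = 1 remainder 1; since the remainder is 1, round up to i = 2. First occurrence in the window: #3 on 18 December 2053 (2×2 = 4 days in).
11 January 2054 is 28 days after the start; 28 ÷ 2 = 14 remainder 0. Last occurrence in the window: #15 on 11 January 2054.
Occurrences #3 through #15: 13 in total.

13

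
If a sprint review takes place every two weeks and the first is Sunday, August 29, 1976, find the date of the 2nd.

The 2nd occurrence is 1 interval after the first: 1 × 14 = 14 days after August 29, 1976.
August has 31 days — 2 days to the end of August leaves 12.
12 days into September → September 12, 1976.

September 12, 1976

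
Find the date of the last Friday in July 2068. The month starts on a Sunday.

July 27, 2068

July 2068 begins on a Sunday, so the first Friday is July 6 (5 days later).
July 2068 has 31 days. Adding weeks: 6, 13, 20, 27 — the last one ≤ 31 is the 27th.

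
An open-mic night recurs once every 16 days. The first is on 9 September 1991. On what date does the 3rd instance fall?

The 3rd occurrence is 2 intervals after the first: 2 × 16 = 32 days after 9 September 1991.
September has 30 days — 21 days to the end of September leaves 11.
11 days into October → 11 October 1991.

11 October 1991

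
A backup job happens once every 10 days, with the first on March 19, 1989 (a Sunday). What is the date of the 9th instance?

June 7, 1989

The 9th occurrence is 8 intervals after the first: 8 × 10 = 80 days after March 19, 1989.
March has 31 days — 12 days to the end of March leaves 68.
April has 30 days (38 left).
May has 31 days (7 left).
7 days into June → June 7, 1989.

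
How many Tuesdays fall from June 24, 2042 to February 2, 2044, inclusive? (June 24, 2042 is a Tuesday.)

June 24, 2042 is a Tuesday; the first Tuesday on or after it is June 24, 2042.
From June 24, 2042 to February 2, 2044: 190 + 365 + 33 = 588 days (rest of 2042, 2043, to February 2, 2044 in 2044).
588 ÷ 7 = 84 full weeks with remainder 0, so 84 more Tuesdays after the first → 85.

85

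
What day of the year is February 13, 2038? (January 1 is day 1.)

44

Days in months before February: 31 = 31.
Plus 13 days into February → day 44.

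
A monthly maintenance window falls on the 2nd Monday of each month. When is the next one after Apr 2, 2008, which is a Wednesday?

Apr 2008 starts on a Tuesday; its first Monday is the 7th, so the 2nd Monday is the 14th — Apr 14, 2008.
Apr 14, 2008 is after Apr 2, 2008, so that is the next one.

Apr 14, 2008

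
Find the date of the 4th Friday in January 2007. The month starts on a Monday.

26 January 2007

January 2007 begins on a Monday, so the first Friday is January 5 (4 days later).
The 4th Friday is 3 weeks later: 5 + 21 = 26.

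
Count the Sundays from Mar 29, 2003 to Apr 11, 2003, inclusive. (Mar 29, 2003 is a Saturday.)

Mar 29, 2003 is a Saturday; the first Sunday on or after it is Mar 30, 2003 (1 day later).
From Mar 30, 2003 to Apr 11, 2003: 1 + 11 = 12 days (rest of Mar, Apr).
12 ÷ 7 = 1 full weeks with remainder 5, so 1 more Sundays after the first → 2.

2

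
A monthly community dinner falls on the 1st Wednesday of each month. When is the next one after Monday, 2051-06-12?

June 2051 starts on a Thursday, so its 1st Wednesday is 2051-06-07 (6 days in).
That is not after 2051-06-12, so look at July 2051.
July 2051 starts on a Saturday, so its 1st Wednesday is 2051-07-05 (4 days in).

2051-07-05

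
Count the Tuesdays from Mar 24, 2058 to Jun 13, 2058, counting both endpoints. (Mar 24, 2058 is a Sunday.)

Mar 24, 2058 is a Sunday; the first Tuesday on or after it is Mar 26, 2058 (2 days later).
From Mar 26, 2058 to Jun 13, 2058: 5 + 30 + 31 + 13 = 79 days (rest of Mar, Apr, May, Jun).
79 ÷ 7 = 11 full weeks with remainder 2, so 11 more Tuesdays after the first → 12.

12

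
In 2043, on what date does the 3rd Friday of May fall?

May 15, 2043

The first Friday of May 2043 is May 1.
The 3rd Friday is 2 weeks later: 1 + 14 = 15.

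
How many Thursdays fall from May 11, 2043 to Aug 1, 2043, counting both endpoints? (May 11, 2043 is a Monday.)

12

May 11, 2043 is a Monday; the first Thursday on or after it is May 14, 2043 (3 days later).
From May 14, 2043 to Aug 1, 2043: 17 + 30 + 31 + 1 = 79 days (rest of May, Jun, Jul, Aug).
79 ÷ 7 = 11 full weeks with remainder 2, so 11 more Thursdays after the first → 12.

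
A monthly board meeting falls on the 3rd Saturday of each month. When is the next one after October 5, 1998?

October 17, 1998

October 1998 starts on a Thursday; its first Saturday is the 3rd, so the 3rd Saturday is the 17th — October 17, 1998.
October 17, 1998 is after October 5, 1998, so that is the next one.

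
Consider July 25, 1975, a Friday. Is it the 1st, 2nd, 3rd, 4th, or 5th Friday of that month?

Day 25 falls in week ⌈25/7⌉ of the month.
Days 1–7 hold the 1st Friday, 8–14 the 2nd, 15–21 the 3rd, 22–28 the 4th, 29–31 the 5th.
25 is in the range for the 4th.

4th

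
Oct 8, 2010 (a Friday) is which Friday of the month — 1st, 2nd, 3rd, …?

Day 8 falls in week ⌈8/7⌉ of the month.
Days 1–7 hold the 1st Friday, 8–14 the 2nd, 15–21 the 3rd, 22–28 the 4th, 29–31 the 5th.
8 is in the range for the 2nd.

2nd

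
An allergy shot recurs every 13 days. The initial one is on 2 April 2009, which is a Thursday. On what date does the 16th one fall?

14 October 2009

The 16th occurrence is 15 intervals after the first: 15 × 13 = 195 days after 2 April 2009.
April has 30 days — 28 days to the end of April leaves 167.
May has 31 days (136 left).
June has 30 days (106 left).
July has 31 days (75 left).
August has 31 days (44 left).
September has 30 days (14 left).
14 days into October → 14 October 2009.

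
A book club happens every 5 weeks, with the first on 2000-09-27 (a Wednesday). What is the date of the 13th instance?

2001-11-21

The 13th occurrence is 12 intervals after the first: 12 × 35 = 420 days after 2000-09-27.
September has 30 days — 3 days to the end of September leaves 417.
From end of September to end of 2000 is 92 days (325 left).
January has 31 days (294 left).
February has 28 days (266 left).
March has 31 days (235 left).
April has 30 days (205 left).
May has 31 days (174 left).
June has 30 days (144 left).
July has 31 days (113 left).
August has 31 days (82 left).
September has 30 days (52 left).
October has 31 days (21 left).
21 days into November → 2001-11-21.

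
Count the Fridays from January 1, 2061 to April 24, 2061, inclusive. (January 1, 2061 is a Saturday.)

16

January 1, 2061 is a Saturday; the first Friday on or after it is January 7, 2061 (6 days later).
From January 7, 2061 to April 24, 2061: 24 + 28 + 31 + 24 = 107 days (rest of January, February, March, April).
107 ÷ 7 = 15 full weeks with remainder 2, so 15 more Fridays after the first → 16.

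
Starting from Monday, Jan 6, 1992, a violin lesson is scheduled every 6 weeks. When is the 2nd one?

Feb 17, 1992

The 2nd occurrence is 1 interval after the first: 1 × 42 = 42 days after Jan 6, 1992.
Jan has 31 days — 25 days to the end of Jan leaves 17.
17 days into Feb → Feb 17, 1992.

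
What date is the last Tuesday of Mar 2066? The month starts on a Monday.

Mar 30, 2066

Mar 2066 begins on a Monday, so the first Tuesday is Mar 2 (1 day later).
Mar 2066 has 31 days. Adding weeks: 2, 9, 16, 23, 30 — the last one ≤ 31 is the 30th.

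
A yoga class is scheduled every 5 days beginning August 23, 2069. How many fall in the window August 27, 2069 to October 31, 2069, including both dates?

13

Occurrences land 5·i days after August 23, 2069 for i = 0, 1, 2, …
August 27, 2069 is 4 days after the start; 4 ÷ 5 = 0 remainder 4; since the remainder is 4, round up to i = 1. First occurrence in the window: #2 on August 28, 2069 (1×5 = 5 days in).
October 31, 2069 is 69 days after the start; 69 ÷ 5 = 13 remainder 4. Last occurrence in the window: #14 on October 27, 2069.
Occurrences #2 through #14: 13 in total.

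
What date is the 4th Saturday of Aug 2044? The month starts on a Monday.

Aug 27, 2044

Aug 2044 begins on a Monday, so the first Saturday is Aug 6 (5 days later).
The 4th Saturday is 3 weeks later: 6 + 21 = 27.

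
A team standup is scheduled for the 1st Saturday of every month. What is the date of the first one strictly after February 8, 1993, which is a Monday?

February 1993 starts on a Monday, so its 1st Saturday is February 6, 1993 (5 days in).
That is not after February 8, 1993, so look at March 1993.
March 1993 starts on a Monday, so its 1st Saturday is March 6, 1993 (5 days in).

March 6, 1993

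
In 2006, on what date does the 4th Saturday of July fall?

22 July 2006

July 2006 begins on a Saturday, so the first Saturday is July 1.
The 4th Saturday is 3 weeks later: 1 + 21 = 22.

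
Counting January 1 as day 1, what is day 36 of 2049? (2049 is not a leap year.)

January has 31 days (36 − 31 = 5 remain).
5 into February → February 5.

2049-02-05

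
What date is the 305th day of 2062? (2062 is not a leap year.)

2062-11-01

January has 31 days (305 − 31 = 274 remain).
February has 28 days (274 − 28 = 246 remain).
March has 31 days (246 − 31 = 215 remain).
April has 30 days (215 − 30 = 185 remain).
May has 31 days (185 − 31 = 154 remain).
June has 30 days (154 − 30 = 124 remain).
July has 31 days (124 − 31 = 93 remain).
August has 31 days (93 − 31 = 62 remain).
September has 30 days (62 − 30 = 32 remain).
October has 31 days (32 − 31 = 1 remain).
1 into November → November 1.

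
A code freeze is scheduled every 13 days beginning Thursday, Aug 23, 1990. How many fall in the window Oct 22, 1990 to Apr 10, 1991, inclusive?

13

Occurrences land 13·i days after Aug 23, 1990 for i = 0, 1, 2, …
Oct 22, 1990 is 60 days after the start; 60 ÷ 13 = 4 remainder 8; since the remainder is 8, round up to i = 5. First occurrence in the window: #6 on Oct 27, 1990 (5×13 = 65 days in).
Apr 10, 1991 is 230 days after the start; 230 ÷ 13 = 17 remainder 9. Last occurrence in the window: #18 on Apr 1, 1991.
Occurrences #6 through #18: 13 in total.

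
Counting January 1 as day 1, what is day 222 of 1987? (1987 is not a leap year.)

January has 31 days (222 − 31 = 191 remain).
February has 28 days (191 − 28 = 163 remain).
March has 31 days (163 − 31 = 132 remain).
April has 30 days (132 − 30 = 102 remain).
May has 31 days (102 − 31 = 71 remain).
June has 30 days (71 − 30 = 41 remain).
July has 31 days (41 − 31 = 10 remain).
10 into August → August 10.

1987-08-10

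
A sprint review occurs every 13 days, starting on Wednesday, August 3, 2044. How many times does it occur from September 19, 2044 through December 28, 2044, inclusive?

Occurrences land 13·i days after August 3, 2044 for i = 0, 1, 2, …
September 19, 2044 is 47 days after the start; 47 ÷ 13 = 3 remainder 8; since the remainder is 8, round up to i = 4. First occurrence in the window: #5 on September 24, 2044 (4×13 = 52 days in).
December 28, 2044 is 147 days after the start; 147 ÷ 13 = 11 remainder 4. Last occurrence in the window: #12 on December 24, 2044.
Occurrences #5 through #12: 8 in total.

8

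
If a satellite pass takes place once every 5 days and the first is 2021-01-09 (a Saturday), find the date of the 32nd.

2021-06-13

The 32nd occurrence is 31 intervals after the first: 31 × 5 = 155 days after 2021-01-09.
January has 31 days — 22 days to the end of January leaves 133.
February has 28 days (105 left).
March has 31 days (74 left).
April has 30 days (44 left).
May has 31 days (13 left).
13 days into June → 2021-06-13.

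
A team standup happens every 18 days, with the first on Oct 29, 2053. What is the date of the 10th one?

The 10th occurrence is 9 intervals after the first: 9 × 18 = 162 days after Oct 29, 2053.
Oct has 31 days — 2 days to the end of Oct leaves 160.
Nov has 30 days (130 left).
Dec has 31 days (99 left).
Jan has 31 days (68 left).
Feb has 28 days (40 left).
Mar has 31 days (9 left).
9 days into Apr → Apr 9, 2054.

Apr 9, 2054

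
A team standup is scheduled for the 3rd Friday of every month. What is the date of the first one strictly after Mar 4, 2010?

Mar 2010 starts on a Monday; its first Friday is the 5th, so the 3rd Friday is the 19th — Mar 19, 2010.
Mar 19, 2010 is after Mar 4, 2010, so that is the next one.

Mar 19, 2010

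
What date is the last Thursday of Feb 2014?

The first Thursday of Feb 2014 is Feb 6.
Feb 2014 has 28 days. Adding weeks: 6, 13, 20, 27 — the last one ≤ 28 is the 27th.

Feb 27, 2014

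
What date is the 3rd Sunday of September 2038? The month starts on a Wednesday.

September 2038 begins on a Wednesday, so the first Sunday is September 5 (4 days later).
The 3rd Sunday is 2 weeks later: 5 + 14 = 19.

September 19, 2038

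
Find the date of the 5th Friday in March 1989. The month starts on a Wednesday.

31 March 1989

March 1989 begins on a Wednesday, so the first Friday is March 3 (2 days later).
The 5th Friday is 4 weeks later: 3 + 28 = 31.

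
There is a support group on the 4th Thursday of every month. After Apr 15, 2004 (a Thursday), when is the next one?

Apr 2004 starts on a Thursday; its first Thursday is the 1st, so the 4th Thursday is the 22nd — Apr 22, 2004.
Apr 22, 2004 is after Apr 15, 2004, so that is the next one.

Apr 22, 2004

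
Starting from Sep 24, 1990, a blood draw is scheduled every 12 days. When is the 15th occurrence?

Mar 11, 1991

The 15th occurrence is 14 intervals after the first: 14 × 12 = 168 days after Sep 24, 1990.
Sep has 30 days — 6 days to the end of Sep leaves 162.
Oct has 31 days (131 left).
Nov has 30 days (101 left).
Dec has 31 days (70 left).
Jan has 31 days (39 left).
Feb has 28 days (11 left).
11 days into Mar → Mar 11, 1991.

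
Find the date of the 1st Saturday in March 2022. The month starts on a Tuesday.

2022-03-05

March 2022 begins on a Tuesday, so the first Saturday is March 5 (4 days later).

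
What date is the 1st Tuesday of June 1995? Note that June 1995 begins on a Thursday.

6 June 1995

June 1995 begins on a Thursday, so the first Tuesday is June 6 (5 days later).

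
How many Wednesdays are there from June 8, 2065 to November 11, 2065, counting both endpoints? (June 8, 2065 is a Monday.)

23

June 8, 2065 is a Monday; the first Wednesday on or after it is June 10, 2065 (2 days later).
From June 10, 2065 to November 11, 2065: 20 + 31 + 31 + 30 + 31 + 11 = 154 days (rest of June, July, August, September, October, November).
154 ÷ 7 = 22 full weeks with remainder 0, so 22 more Wednesdays after the first → 23.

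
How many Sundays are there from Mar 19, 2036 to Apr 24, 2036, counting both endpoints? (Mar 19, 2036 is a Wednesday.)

5

Mar 19, 2036 is a Wednesday; the first Sunday on or after it is Mar 23, 2036 (4 days later).
From Mar 23, 2036 to Apr 24, 2036: 8 + 24 = 32 days (rest of Mar, Apr).
32 ÷ 7 = 4 full weeks with remainder 4, so 4 more Sundays after the first → 5.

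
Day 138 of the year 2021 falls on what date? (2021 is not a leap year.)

January has 31 days (138 − 31 = 107 remain).
February has 28 days (107 − 28 = 79 remain).
March has 31 days (79 − 31 = 48 remain).
April has 30 days (48 − 30 = 18 remain).
18 into May → May 18.

18 May 2021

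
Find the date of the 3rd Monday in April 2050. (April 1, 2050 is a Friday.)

2050-04-18

April 2050 begins on a Friday, so the first Monday is April 4 (3 days later).
The 3rd Monday is 2 weeks later: 4 + 14 = 18.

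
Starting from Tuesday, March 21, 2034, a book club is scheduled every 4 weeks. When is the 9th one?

October 31, 2034

The 9th occurrence is 8 intervals after the first: 8 × 28 = 224 days after March 21, 2034.
March has 31 days — 10 days to the end of March leaves 214.
April has 30 days (184 left).
May has 31 days (153 left).
June has 30 days (123 left).
July has 31 days (92 left).
August has 31 days (61 left).
September has 30 days (31 left).
31 days into October → October 31, 2034.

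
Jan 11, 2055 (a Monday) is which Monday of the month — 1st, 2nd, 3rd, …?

Day 11 falls in week ⌈11/7⌉ of the month.
Days 1–7 hold the 1st Monday, 8–14 the 2nd, 15–21 the 3rd, 22–28 the 4th, 29–31 the 5th.
11 is in the range for the 2nd.

2nd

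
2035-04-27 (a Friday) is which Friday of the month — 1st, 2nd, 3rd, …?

Day 27 falls in week ⌈27/7⌉ of the month.
Days 1–7 hold the 1st Friday, 8–14 the 2nd, 15–21 the 3rd, 22–28 the 4th, 29–31 the 5th.
27 is in the range for the 4th.

4th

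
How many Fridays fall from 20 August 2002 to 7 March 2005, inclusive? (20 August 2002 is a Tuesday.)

20 August 2002 is a Tuesday; the first Friday on or after it is 23 August 2002 (3 days later).
From 23 August 2002 to 7 March 2005: 130 + 365 + 366 + 66 = 927 days (rest of 2002, 2003, 2004, to 7 March 2005 in 2005).
927 ÷ 7 = 132 full weeks with remainder 3, so 132 more Fridays after the first → 133.

133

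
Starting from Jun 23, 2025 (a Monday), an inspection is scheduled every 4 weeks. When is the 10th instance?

Mar 2, 2026

The 10th occurrence is 9 intervals after the first: 9 × 28 = 252 days after Jun 23, 2025.
Jun has 30 days — 7 days to the end of Jun leaves 245.
Jul has 31 days (214 left).
Aug has 31 days (183 left).
Sep has 30 days (153 left).
Oct has 31 days (122 left).
Nov has 30 days (92 left).
Dec has 31 days (61 left).
Jan has 31 days (30 left).
Feb has 28 days (2 left).
2 days into Mar → Mar 2, 2026.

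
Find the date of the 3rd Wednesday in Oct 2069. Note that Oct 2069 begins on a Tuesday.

Oct 2069 begins on a Tuesday, so the first Wednesday is Oct 2 (1 day later).
The 3rd Wednesday is 2 weeks later: 2 + 14 = 16.

Oct 16, 2069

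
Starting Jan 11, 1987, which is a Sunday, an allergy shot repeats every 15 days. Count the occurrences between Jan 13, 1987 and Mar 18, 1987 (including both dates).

Occurrences land 15·i days after Jan 11, 1987 for i = 0, 1, 2, …
Jan 13, 1987 is 2 days after the start; 2 ÷ 15 = 0 remainder 2; since the remainder is 2, round up to i = 1. First occurrence in the window: #2 on Jan 26, 1987 (1×15 = 15 days in).
Mar 18, 1987 is 66 days after the start; 66 ÷ 15 = 4 remainder 6. Last occurrence in the window: #5 on Mar 12, 1987.
Occurrences #2 through #5: 4 in total.

4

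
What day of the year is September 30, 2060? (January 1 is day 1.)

Days in months before September: 31 + 29 + 31 + 30 + 31 + 30 + 31 + 31 = 244.
Plus 30 days into September → day 274.

274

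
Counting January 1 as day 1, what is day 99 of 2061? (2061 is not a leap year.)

April 9, 2061

January has 31 days (99 − 31 = 68 remain).
February has 28 days (68 − 28 = 40 remain).
March has 31 days (40 − 31 = 9 remain).
9 into April → April 9.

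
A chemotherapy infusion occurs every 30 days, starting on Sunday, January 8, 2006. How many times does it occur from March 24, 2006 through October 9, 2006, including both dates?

Occurrences land 30·i days after January 8, 2006 for i = 0, 1, 2, …
March 24, 2006 is 75 days after the start; 75 ÷ 30 = 2 remainder 15; since the remainder is 15, round up to i = 3. First occurrence in the window: #4 on April 8, 2006 (3×30 = 90 days in).
October 9, 2006 is 274 days after the start; 274 ÷ 30 = 9 remainder 4. Last occurrence in the window: #10 on October 5, 2006.
Occurrences #4 through #10: 7 in total.

7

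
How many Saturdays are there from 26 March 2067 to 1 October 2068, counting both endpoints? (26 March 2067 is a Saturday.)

80

26 March 2067 is a Saturday; the first Saturday on or after it is 26 March 2067.
From 26 March 2067 to 1 October 2068: 280 + 275 = 555 days (rest of 2067, to 1 October 2068 in 2068).
555 ÷ 7 = 79 full weeks with remainder 2, so 79 more Saturdays after the first → 80.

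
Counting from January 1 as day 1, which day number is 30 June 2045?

181

Days in months before June: 31 + 28 + 31 + 30 + 31 = 151.
Plus 30 days into June → day 181.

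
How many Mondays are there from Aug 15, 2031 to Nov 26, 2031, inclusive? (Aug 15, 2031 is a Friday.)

15

Aug 15, 2031 is a Friday; the first Monday on or after it is Aug 18, 2031 (3 days later).
From Aug 18, 2031 to Nov 26, 2031: 13 + 30 + 31 + 26 = 100 days (rest of Aug, Sep, Oct, Nov).
100 ÷ 7 = 14 full weeks with remainder 2, so 14 more Mondays after the first → 15.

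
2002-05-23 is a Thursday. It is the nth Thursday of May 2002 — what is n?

Day 23 falls in week ⌈23/7⌉ of the month.
Days 1–7 hold the 1st Thursday, 8–14 the 2nd, 15–21 the 3rd, 22–28 the 4th, 29–31 the 5th.
23 is in the range for the 4th.

4th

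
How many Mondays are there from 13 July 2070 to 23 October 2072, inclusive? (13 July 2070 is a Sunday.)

13 July 2070 is a Sunday; the first Monday on or after it is 14 July 2070 (1 day later).
From 14 July 2070 to 23 October 2072: 170 + 365 + 297 = 832 days (rest of 2070, 2071, to 23 October 2072 in 2072).
832 ÷ 7 = 118 full weeks with remainder 6, so 118 more Mondays after the first → 119.

119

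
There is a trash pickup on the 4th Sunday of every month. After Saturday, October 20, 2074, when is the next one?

October 28, 2074

October 2074 starts on a Monday; its first Sunday is the 7th, so the 4th Sunday is the 28th — October 28, 2074.
October 28, 2074 is after October 20, 2074, so that is the next one.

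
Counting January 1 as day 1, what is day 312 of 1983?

January has 31 days (312 − 31 = 281 remain).
February has 28 days (281 − 28 = 253 remain).
March has 31 days (253 − 31 = 222 remain).
April has 30 days (222 − 30 = 192 remain).
May has 31 days (192 − 31 = 161 remain).
June has 30 days (161 − 30 = 131 remain).
July has 31 days (131 − 31 = 100 remain).
August has 31 days (100 − 31 = 69 remain).
September has 30 days (69 − 30 = 39 remain).
October has 31 days (39 − 31 = 8 remain).
8 into November → November 8.

1983-11-08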